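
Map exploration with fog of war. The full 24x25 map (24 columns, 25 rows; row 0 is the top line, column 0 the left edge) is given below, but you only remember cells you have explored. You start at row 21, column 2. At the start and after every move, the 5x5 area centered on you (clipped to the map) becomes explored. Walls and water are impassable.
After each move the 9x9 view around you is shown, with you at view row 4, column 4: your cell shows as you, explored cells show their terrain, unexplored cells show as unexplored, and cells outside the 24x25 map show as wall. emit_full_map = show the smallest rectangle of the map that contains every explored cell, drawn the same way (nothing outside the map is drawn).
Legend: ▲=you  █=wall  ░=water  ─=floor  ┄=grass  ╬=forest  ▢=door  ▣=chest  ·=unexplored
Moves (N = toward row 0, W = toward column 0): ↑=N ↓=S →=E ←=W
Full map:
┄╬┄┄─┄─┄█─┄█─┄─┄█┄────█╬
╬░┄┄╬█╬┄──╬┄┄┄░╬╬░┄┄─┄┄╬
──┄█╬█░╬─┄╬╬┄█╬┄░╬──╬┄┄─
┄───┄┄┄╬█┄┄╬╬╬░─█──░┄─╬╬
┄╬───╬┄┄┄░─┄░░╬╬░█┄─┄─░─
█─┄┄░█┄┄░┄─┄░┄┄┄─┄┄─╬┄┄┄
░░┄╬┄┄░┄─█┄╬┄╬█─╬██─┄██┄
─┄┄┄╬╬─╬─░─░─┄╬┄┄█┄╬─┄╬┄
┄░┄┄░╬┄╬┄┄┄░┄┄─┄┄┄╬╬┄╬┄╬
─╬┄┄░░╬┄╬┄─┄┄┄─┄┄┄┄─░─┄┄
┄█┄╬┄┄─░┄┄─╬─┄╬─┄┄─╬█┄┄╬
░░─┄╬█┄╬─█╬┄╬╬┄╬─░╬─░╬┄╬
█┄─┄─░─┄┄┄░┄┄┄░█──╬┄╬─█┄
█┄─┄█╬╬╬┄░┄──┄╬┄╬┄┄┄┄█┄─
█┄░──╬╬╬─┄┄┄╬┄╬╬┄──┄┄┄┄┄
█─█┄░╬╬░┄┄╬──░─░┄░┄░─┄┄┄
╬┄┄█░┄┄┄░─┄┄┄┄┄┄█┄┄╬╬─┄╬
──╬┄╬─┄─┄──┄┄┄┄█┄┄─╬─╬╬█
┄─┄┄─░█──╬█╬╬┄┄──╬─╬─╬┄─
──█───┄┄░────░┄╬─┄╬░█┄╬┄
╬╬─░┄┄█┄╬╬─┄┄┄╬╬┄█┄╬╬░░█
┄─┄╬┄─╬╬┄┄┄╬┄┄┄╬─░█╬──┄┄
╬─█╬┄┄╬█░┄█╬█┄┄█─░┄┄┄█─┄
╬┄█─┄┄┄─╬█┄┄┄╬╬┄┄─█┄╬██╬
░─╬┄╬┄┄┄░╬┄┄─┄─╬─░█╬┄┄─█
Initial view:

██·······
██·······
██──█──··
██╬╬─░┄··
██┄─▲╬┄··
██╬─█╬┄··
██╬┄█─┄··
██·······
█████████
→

█········
█········
█──█───··
█╬╬─░┄┄··
█┄─┄▲┄─··
█╬─█╬┄┄··
█╬┄█─┄┄··
█········
█████████

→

·········
·········
──█───┄··
╬╬─░┄┄█··
┄─┄╬▲─╬··
╬─█╬┄┄╬··
╬┄█─┄┄┄··
·········
█████████

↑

·········
·········
··┄┄─░█··
──█───┄··
╬╬─░▲┄█··
┄─┄╬┄─╬··
╬─█╬┄┄╬··
╬┄█─┄┄┄··
·········

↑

·········
·········
··╬┄╬─┄··
··┄┄─░█··
──█─▲─┄··
╬╬─░┄┄█··
┄─┄╬┄─╬··
╬─█╬┄┄╬··
╬┄█─┄┄┄··

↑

·········
·········
··┄█░┄┄··
··╬┄╬─┄··
··┄┄▲░█··
──█───┄··
╬╬─░┄┄█··
┄─┄╬┄─╬··
╬─█╬┄┄╬··

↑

·········
·········
··█┄░╬╬··
··┄█░┄┄··
··╬┄▲─┄··
··┄┄─░█··
──█───┄··
╬╬─░┄┄█··
┄─┄╬┄─╬··

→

·········
·········
·█┄░╬╬░··
·┄█░┄┄┄··
·╬┄╬▲┄─··
·┄┄─░█─··
─█───┄┄··
╬─░┄┄█···
─┄╬┄─╬···

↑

·········
·········
··──╬╬╬··
·█┄░╬╬░··
·┄█░▲┄┄··
·╬┄╬─┄─··
·┄┄─░█─··
─█───┄┄··
╬─░┄┄█···

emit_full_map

···──╬╬╬
··█┄░╬╬░
··┄█░▲┄┄
··╬┄╬─┄─
··┄┄─░█─
──█───┄┄
╬╬─░┄┄█·
┄─┄╬┄─╬·
╬─█╬┄┄╬·
╬┄█─┄┄┄·

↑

·········
·········
··┄█╬╬╬··
··──╬╬╬··
·█┄░▲╬░··
·┄█░┄┄┄··
·╬┄╬─┄─··
·┄┄─░█─··
─█───┄┄··

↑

·········
·········
··┄─░─┄··
··┄█╬╬╬··
··──▲╬╬··
·█┄░╬╬░··
·┄█░┄┄┄··
·╬┄╬─┄─··
·┄┄─░█─··

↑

·········
·········
··┄╬█┄╬··
··┄─░─┄··
··┄█▲╬╬··
··──╬╬╬··
·█┄░╬╬░··
·┄█░┄┄┄··
·╬┄╬─┄─··

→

·········
·········
·┄╬█┄╬─··
·┄─░─┄┄··
·┄█╬▲╬┄··
·──╬╬╬─··
█┄░╬╬░┄··
┄█░┄┄┄···
╬┄╬─┄─···

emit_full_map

···┄╬█┄╬─
···┄─░─┄┄
···┄█╬▲╬┄
···──╬╬╬─
··█┄░╬╬░┄
··┄█░┄┄┄·
··╬┄╬─┄─·
··┄┄─░█─·
──█───┄┄·
╬╬─░┄┄█··
┄─┄╬┄─╬··
╬─█╬┄┄╬··
╬┄█─┄┄┄··

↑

·········
·········
··┄┄─░┄··
·┄╬█┄╬─··
·┄─░▲┄┄··
·┄█╬╬╬┄··
·──╬╬╬─··
█┄░╬╬░┄··
┄█░┄┄┄···

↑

·········
·········
··░░╬┄╬··
··┄┄─░┄··
·┄╬█▲╬─··
·┄─░─┄┄··
·┄█╬╬╬┄··
·──╬╬╬─··
█┄░╬╬░┄··

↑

·········
·········
··░╬┄╬┄··
··░░╬┄╬··
··┄┄▲░┄··
·┄╬█┄╬─··
·┄─░─┄┄··
·┄█╬╬╬┄··
·──╬╬╬─··

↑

·········
·········
··╬╬─╬─··
··░╬┄╬┄··
··░░▲┄╬··
··┄┄─░┄··
·┄╬█┄╬─··
·┄─░─┄┄··
·┄█╬╬╬┄··

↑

·········
·········
··┄┄░┄─··
··╬╬─╬─··
··░╬▲╬┄··
··░░╬┄╬··
··┄┄─░┄··
·┄╬█┄╬─··
·┄─░─┄┄··

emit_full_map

····┄┄░┄─
····╬╬─╬─
····░╬▲╬┄
····░░╬┄╬
····┄┄─░┄
···┄╬█┄╬─
···┄─░─┄┄
···┄█╬╬╬┄
···──╬╬╬─
··█┄░╬╬░┄
··┄█░┄┄┄·
··╬┄╬─┄─·
··┄┄─░█─·
──█───┄┄·
╬╬─░┄┄█··
┄─┄╬┄─╬··
╬─█╬┄┄╬··
╬┄█─┄┄┄··

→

·········
·········
·┄┄░┄─█··
·╬╬─╬─░··
·░╬┄▲┄┄··
·░░╬┄╬┄··
·┄┄─░┄┄··
┄╬█┄╬─···
┄─░─┄┄···

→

·········
·········
┄┄░┄─█┄··
╬╬─╬─░─··
░╬┄╬▲┄┄··
░░╬┄╬┄─··
┄┄─░┄┄─··
╬█┄╬─····
─░─┄┄····

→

·········
·········
┄░┄─█┄╬··
╬─╬─░─░··
╬┄╬┄▲┄░··
░╬┄╬┄─┄··
┄─░┄┄─╬··
█┄╬─·····
░─┄┄·····

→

·········
·········
░┄─█┄╬┄··
─╬─░─░─··
┄╬┄┄▲░┄··
╬┄╬┄─┄┄··
─░┄┄─╬─··
┄╬─······
─┄┄······

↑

·········
·········
··░┄─┄░··
░┄─█┄╬┄··
─╬─░▲░─··
┄╬┄┄┄░┄··
╬┄╬┄─┄┄··
─░┄┄─╬─··
┄╬─······

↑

·········
·········
··┄░─┄░··
··░┄─┄░··
░┄─█▲╬┄··
─╬─░─░─··
┄╬┄┄┄░┄··
╬┄╬┄─┄┄··
─░┄┄─╬─··

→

·········
·········
·┄░─┄░░··
·░┄─┄░┄··
┄─█┄▲┄╬··
╬─░─░─┄··
╬┄┄┄░┄┄··
┄╬┄─┄┄···
░┄┄─╬─···

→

·········
·········
┄░─┄░░╬··
░┄─┄░┄┄··
─█┄╬▲╬█··
─░─░─┄╬··
┄┄┄░┄┄─··
╬┄─┄┄····
┄┄─╬─····

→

·········
·········
░─┄░░╬╬··
┄─┄░┄┄┄··
█┄╬┄▲█─··
░─░─┄╬┄··
┄┄░┄┄─┄··
┄─┄┄·····
┄─╬─·····

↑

·········
·········
··╬╬╬░─··
░─┄░░╬╬··
┄─┄░▲┄┄··
█┄╬┄╬█─··
░─░─┄╬┄··
┄┄░┄┄─┄··
┄─┄┄·····

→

·········
·········
·╬╬╬░─█··
─┄░░╬╬░··
─┄░┄▲┄─··
┄╬┄╬█─╬··
─░─┄╬┄┄··
┄░┄┄─┄···
─┄┄······

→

·········
·········
╬╬╬░─█─··
┄░░╬╬░█··
┄░┄┄▲─┄··
╬┄╬█─╬█··
░─┄╬┄┄█··
░┄┄─┄····
┄┄·······

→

·········
·········
╬╬░─█──··
░░╬╬░█┄··
░┄┄┄▲┄┄··
┄╬█─╬██··
─┄╬┄┄█┄··
┄┄─┄·····
┄········

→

·········
·········
╬░─█──░··
░╬╬░█┄─··
┄┄┄─▲┄─··
╬█─╬██─··
┄╬┄┄█┄╬··
┄─┄······
·········

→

·········
·········
░─█──░┄··
╬╬░█┄─┄··
┄┄─┄▲─╬··
█─╬██─┄··
╬┄┄█┄╬─··
─┄·······
·········

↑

·········
·········
··░╬──╬··
░─█──░┄··
╬╬░█▲─┄··
┄┄─┄┄─╬··
█─╬██─┄··
╬┄┄█┄╬─··
─┄·······

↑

█████████
·········
··╬░┄┄─··
··░╬──╬··
░─█─▲░┄··
╬╬░█┄─┄··
┄┄─┄┄─╬··
█─╬██─┄··
╬┄┄█┄╬─··

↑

█████████
█████████
··█┄───··
··╬░┄┄─··
··░╬▲─╬··
░─█──░┄··
╬╬░█┄─┄··
┄┄─┄┄─╬··
█─╬██─┄··

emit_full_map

················█┄───
················╬░┄┄─
················░╬▲─╬
···········╬╬╬░─█──░┄
········┄░─┄░░╬╬░█┄─┄
········░┄─┄░┄┄┄─┄┄─╬
····┄┄░┄─█┄╬┄╬█─╬██─┄
····╬╬─╬─░─░─┄╬┄┄█┄╬─
····░╬┄╬┄┄┄░┄┄─┄·····
····░░╬┄╬┄─┄┄········
····┄┄─░┄┄─╬─········
···┄╬█┄╬─············
···┄─░─┄┄············
···┄█╬╬╬┄············
···──╬╬╬─············
··█┄░╬╬░┄············
··┄█░┄┄┄·············
··╬┄╬─┄─·············
··┄┄─░█─·············
──█───┄┄·············
╬╬─░┄┄█··············
┄─┄╬┄─╬··············
╬─█╬┄┄╬··············
╬┄█─┄┄┄··············


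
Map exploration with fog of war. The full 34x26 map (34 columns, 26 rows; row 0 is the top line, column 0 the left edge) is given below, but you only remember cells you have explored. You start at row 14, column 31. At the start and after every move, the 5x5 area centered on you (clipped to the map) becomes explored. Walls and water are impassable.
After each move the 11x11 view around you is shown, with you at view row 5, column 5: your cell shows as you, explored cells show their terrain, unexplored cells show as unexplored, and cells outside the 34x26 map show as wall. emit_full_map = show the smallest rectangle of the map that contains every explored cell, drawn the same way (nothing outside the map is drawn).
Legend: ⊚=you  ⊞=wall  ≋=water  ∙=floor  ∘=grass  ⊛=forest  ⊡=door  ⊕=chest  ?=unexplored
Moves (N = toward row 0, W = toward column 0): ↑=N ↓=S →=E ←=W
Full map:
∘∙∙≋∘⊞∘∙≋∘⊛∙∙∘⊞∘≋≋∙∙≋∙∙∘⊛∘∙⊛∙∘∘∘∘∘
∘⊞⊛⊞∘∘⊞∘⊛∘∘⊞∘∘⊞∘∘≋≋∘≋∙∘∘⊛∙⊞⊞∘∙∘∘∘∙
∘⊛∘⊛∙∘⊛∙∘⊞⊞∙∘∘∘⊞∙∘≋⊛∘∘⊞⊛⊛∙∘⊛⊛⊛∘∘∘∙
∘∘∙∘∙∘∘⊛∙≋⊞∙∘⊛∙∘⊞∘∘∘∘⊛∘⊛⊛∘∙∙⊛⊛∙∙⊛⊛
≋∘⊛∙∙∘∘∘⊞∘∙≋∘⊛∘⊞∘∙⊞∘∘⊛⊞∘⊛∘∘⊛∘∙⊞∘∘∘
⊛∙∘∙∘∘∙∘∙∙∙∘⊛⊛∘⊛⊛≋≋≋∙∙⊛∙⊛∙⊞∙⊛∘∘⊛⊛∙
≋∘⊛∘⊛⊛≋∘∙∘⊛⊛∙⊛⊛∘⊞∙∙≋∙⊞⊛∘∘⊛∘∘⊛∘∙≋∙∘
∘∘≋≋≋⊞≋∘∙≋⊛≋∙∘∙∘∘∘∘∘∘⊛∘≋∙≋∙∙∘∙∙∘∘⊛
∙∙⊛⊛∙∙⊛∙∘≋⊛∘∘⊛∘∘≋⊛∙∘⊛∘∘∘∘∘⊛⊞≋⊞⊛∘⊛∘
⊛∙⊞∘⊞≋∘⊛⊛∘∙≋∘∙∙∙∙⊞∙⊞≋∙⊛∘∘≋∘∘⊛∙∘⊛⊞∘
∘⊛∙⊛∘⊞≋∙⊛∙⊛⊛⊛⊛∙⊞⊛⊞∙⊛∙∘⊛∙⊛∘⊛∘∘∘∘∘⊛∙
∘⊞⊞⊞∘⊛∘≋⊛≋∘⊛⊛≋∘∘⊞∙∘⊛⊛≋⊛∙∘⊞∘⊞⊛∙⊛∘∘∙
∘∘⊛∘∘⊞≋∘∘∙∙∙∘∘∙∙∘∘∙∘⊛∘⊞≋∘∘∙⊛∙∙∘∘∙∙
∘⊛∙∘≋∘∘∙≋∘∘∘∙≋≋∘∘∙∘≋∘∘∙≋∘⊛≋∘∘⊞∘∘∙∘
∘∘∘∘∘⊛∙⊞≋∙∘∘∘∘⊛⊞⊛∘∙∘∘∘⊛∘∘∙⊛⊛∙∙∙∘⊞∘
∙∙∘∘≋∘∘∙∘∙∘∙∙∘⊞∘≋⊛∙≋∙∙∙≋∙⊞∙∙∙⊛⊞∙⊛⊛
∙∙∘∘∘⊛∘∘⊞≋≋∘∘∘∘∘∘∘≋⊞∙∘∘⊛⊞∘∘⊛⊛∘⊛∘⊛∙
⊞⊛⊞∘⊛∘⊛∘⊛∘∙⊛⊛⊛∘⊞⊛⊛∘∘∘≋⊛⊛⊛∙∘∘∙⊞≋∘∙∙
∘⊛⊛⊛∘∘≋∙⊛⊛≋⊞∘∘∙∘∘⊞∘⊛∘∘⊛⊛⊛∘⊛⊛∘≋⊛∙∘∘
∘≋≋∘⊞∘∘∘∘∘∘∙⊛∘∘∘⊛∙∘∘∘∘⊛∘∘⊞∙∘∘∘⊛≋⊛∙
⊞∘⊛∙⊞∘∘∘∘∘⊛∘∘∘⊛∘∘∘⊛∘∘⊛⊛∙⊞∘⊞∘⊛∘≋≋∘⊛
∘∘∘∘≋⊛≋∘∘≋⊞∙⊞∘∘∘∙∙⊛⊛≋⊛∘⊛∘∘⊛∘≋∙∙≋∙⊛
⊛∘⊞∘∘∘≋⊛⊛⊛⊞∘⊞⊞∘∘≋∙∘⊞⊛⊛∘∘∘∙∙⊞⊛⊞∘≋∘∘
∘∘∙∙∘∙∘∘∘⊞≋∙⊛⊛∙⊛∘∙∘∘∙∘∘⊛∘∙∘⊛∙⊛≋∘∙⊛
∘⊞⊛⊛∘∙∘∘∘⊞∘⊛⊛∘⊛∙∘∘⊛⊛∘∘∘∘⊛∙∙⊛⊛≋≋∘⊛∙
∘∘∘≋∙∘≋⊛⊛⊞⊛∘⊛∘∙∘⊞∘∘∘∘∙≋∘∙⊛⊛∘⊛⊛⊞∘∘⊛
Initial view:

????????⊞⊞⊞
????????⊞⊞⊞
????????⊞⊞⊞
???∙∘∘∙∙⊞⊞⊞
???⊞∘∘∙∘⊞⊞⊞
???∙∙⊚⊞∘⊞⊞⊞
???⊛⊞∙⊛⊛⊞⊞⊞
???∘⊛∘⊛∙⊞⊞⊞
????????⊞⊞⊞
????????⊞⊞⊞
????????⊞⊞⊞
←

?????????⊞⊞
?????????⊞⊞
?????????⊞⊞
???∙∙∘∘∙∙⊞⊞
???∘⊞∘∘∙∘⊞⊞
???∙∙⊚∘⊞∘⊞⊞
???∙⊛⊞∙⊛⊛⊞⊞
???⊛∘⊛∘⊛∙⊞⊞
?????????⊞⊞
?????????⊞⊞
?????????⊞⊞

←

??????????⊞
??????????⊞
??????????⊞
???⊛∙∙∘∘∙∙⊞
???∘∘⊞∘∘∙∘⊞
???⊛∙⊚∙∘⊞∘⊞
???∙∙⊛⊞∙⊛⊛⊞
???⊛⊛∘⊛∘⊛∙⊞
??????????⊞
??????????⊞
??????????⊞

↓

??????????⊞
??????????⊞
???⊛∙∙∘∘∙∙⊞
???∘∘⊞∘∘∙∘⊞
???⊛∙∙∙∘⊞∘⊞
???∙∙⊚⊞∙⊛⊛⊞
???⊛⊛∘⊛∘⊛∙⊞
???∘∙⊞≋∘??⊞
??????????⊞
??????????⊞
??????????⊞

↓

??????????⊞
???⊛∙∙∘∘∙∙⊞
???∘∘⊞∘∘∙∘⊞
???⊛∙∙∙∘⊞∘⊞
???∙∙⊛⊞∙⊛⊛⊞
???⊛⊛⊚⊛∘⊛∙⊞
???∘∙⊞≋∘??⊞
???⊛∘≋⊛∙??⊞
??????????⊞
??????????⊞
??????????⊞

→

?????????⊞⊞
??⊛∙∙∘∘∙∙⊞⊞
??∘∘⊞∘∘∙∘⊞⊞
??⊛∙∙∙∘⊞∘⊞⊞
??∙∙⊛⊞∙⊛⊛⊞⊞
??⊛⊛∘⊚∘⊛∙⊞⊞
??∘∙⊞≋∘∙?⊞⊞
??⊛∘≋⊛∙∘?⊞⊞
?????????⊞⊞
?????????⊞⊞
?????????⊞⊞

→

????????⊞⊞⊞
?⊛∙∙∘∘∙∙⊞⊞⊞
?∘∘⊞∘∘∙∘⊞⊞⊞
?⊛∙∙∙∘⊞∘⊞⊞⊞
?∙∙⊛⊞∙⊛⊛⊞⊞⊞
?⊛⊛∘⊛⊚⊛∙⊞⊞⊞
?∘∙⊞≋∘∙∙⊞⊞⊞
?⊛∘≋⊛∙∘∘⊞⊞⊞
????????⊞⊞⊞
????????⊞⊞⊞
????????⊞⊞⊞

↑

????????⊞⊞⊞
????????⊞⊞⊞
?⊛∙∙∘∘∙∙⊞⊞⊞
?∘∘⊞∘∘∙∘⊞⊞⊞
?⊛∙∙∙∘⊞∘⊞⊞⊞
?∙∙⊛⊞⊚⊛⊛⊞⊞⊞
?⊛⊛∘⊛∘⊛∙⊞⊞⊞
?∘∙⊞≋∘∙∙⊞⊞⊞
?⊛∘≋⊛∙∘∘⊞⊞⊞
????????⊞⊞⊞
????????⊞⊞⊞

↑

????????⊞⊞⊞
????????⊞⊞⊞
????????⊞⊞⊞
?⊛∙∙∘∘∙∙⊞⊞⊞
?∘∘⊞∘∘∙∘⊞⊞⊞
?⊛∙∙∙⊚⊞∘⊞⊞⊞
?∙∙⊛⊞∙⊛⊛⊞⊞⊞
?⊛⊛∘⊛∘⊛∙⊞⊞⊞
?∘∙⊞≋∘∙∙⊞⊞⊞
?⊛∘≋⊛∙∘∘⊞⊞⊞
????????⊞⊞⊞

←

?????????⊞⊞
?????????⊞⊞
?????????⊞⊞
??⊛∙∙∘∘∙∙⊞⊞
??∘∘⊞∘∘∙∘⊞⊞
??⊛∙∙⊚∘⊞∘⊞⊞
??∙∙⊛⊞∙⊛⊛⊞⊞
??⊛⊛∘⊛∘⊛∙⊞⊞
??∘∙⊞≋∘∙∙⊞⊞
??⊛∘≋⊛∙∘∘⊞⊞
?????????⊞⊞

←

??????????⊞
??????????⊞
??????????⊞
???⊛∙∙∘∘∙∙⊞
???∘∘⊞∘∘∙∘⊞
???⊛∙⊚∙∘⊞∘⊞
???∙∙⊛⊞∙⊛⊛⊞
???⊛⊛∘⊛∘⊛∙⊞
???∘∙⊞≋∘∙∙⊞
???⊛∘≋⊛∙∘∘⊞
??????????⊞

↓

??????????⊞
??????????⊞
???⊛∙∙∘∘∙∙⊞
???∘∘⊞∘∘∙∘⊞
???⊛∙∙∙∘⊞∘⊞
???∙∙⊚⊞∙⊛⊛⊞
???⊛⊛∘⊛∘⊛∙⊞
???∘∙⊞≋∘∙∙⊞
???⊛∘≋⊛∙∘∘⊞
??????????⊞
??????????⊞

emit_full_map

⊛∙∙∘∘∙∙
∘∘⊞∘∘∙∘
⊛∙∙∙∘⊞∘
∙∙⊚⊞∙⊛⊛
⊛⊛∘⊛∘⊛∙
∘∙⊞≋∘∙∙
⊛∘≋⊛∙∘∘

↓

??????????⊞
???⊛∙∙∘∘∙∙⊞
???∘∘⊞∘∘∙∘⊞
???⊛∙∙∙∘⊞∘⊞
???∙∙⊛⊞∙⊛⊛⊞
???⊛⊛⊚⊛∘⊛∙⊞
???∘∙⊞≋∘∙∙⊞
???⊛∘≋⊛∙∘∘⊞
??????????⊞
??????????⊞
??????????⊞

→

?????????⊞⊞
??⊛∙∙∘∘∙∙⊞⊞
??∘∘⊞∘∘∙∘⊞⊞
??⊛∙∙∙∘⊞∘⊞⊞
??∙∙⊛⊞∙⊛⊛⊞⊞
??⊛⊛∘⊚∘⊛∙⊞⊞
??∘∙⊞≋∘∙∙⊞⊞
??⊛∘≋⊛∙∘∘⊞⊞
?????????⊞⊞
?????????⊞⊞
?????????⊞⊞

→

????????⊞⊞⊞
?⊛∙∙∘∘∙∙⊞⊞⊞
?∘∘⊞∘∘∙∘⊞⊞⊞
?⊛∙∙∙∘⊞∘⊞⊞⊞
?∙∙⊛⊞∙⊛⊛⊞⊞⊞
?⊛⊛∘⊛⊚⊛∙⊞⊞⊞
?∘∙⊞≋∘∙∙⊞⊞⊞
?⊛∘≋⊛∙∘∘⊞⊞⊞
????????⊞⊞⊞
????????⊞⊞⊞
????????⊞⊞⊞

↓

?⊛∙∙∘∘∙∙⊞⊞⊞
?∘∘⊞∘∘∙∘⊞⊞⊞
?⊛∙∙∙∘⊞∘⊞⊞⊞
?∙∙⊛⊞∙⊛⊛⊞⊞⊞
?⊛⊛∘⊛∘⊛∙⊞⊞⊞
?∘∙⊞≋⊚∙∙⊞⊞⊞
?⊛∘≋⊛∙∘∘⊞⊞⊞
???∘⊛≋⊛∙⊞⊞⊞
????????⊞⊞⊞
????????⊞⊞⊞
????????⊞⊞⊞

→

⊛∙∙∘∘∙∙⊞⊞⊞⊞
∘∘⊞∘∘∙∘⊞⊞⊞⊞
⊛∙∙∙∘⊞∘⊞⊞⊞⊞
∙∙⊛⊞∙⊛⊛⊞⊞⊞⊞
⊛⊛∘⊛∘⊛∙⊞⊞⊞⊞
∘∙⊞≋∘⊚∙⊞⊞⊞⊞
⊛∘≋⊛∙∘∘⊞⊞⊞⊞
??∘⊛≋⊛∙⊞⊞⊞⊞
???????⊞⊞⊞⊞
???????⊞⊞⊞⊞
???????⊞⊞⊞⊞

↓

∘∘⊞∘∘∙∘⊞⊞⊞⊞
⊛∙∙∙∘⊞∘⊞⊞⊞⊞
∙∙⊛⊞∙⊛⊛⊞⊞⊞⊞
⊛⊛∘⊛∘⊛∙⊞⊞⊞⊞
∘∙⊞≋∘∙∙⊞⊞⊞⊞
⊛∘≋⊛∙⊚∘⊞⊞⊞⊞
??∘⊛≋⊛∙⊞⊞⊞⊞
???≋≋∘⊛⊞⊞⊞⊞
???????⊞⊞⊞⊞
???????⊞⊞⊞⊞
???????⊞⊞⊞⊞

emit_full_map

⊛∙∙∘∘∙∙
∘∘⊞∘∘∙∘
⊛∙∙∙∘⊞∘
∙∙⊛⊞∙⊛⊛
⊛⊛∘⊛∘⊛∙
∘∙⊞≋∘∙∙
⊛∘≋⊛∙⊚∘
??∘⊛≋⊛∙
???≋≋∘⊛

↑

⊛∙∙∘∘∙∙⊞⊞⊞⊞
∘∘⊞∘∘∙∘⊞⊞⊞⊞
⊛∙∙∙∘⊞∘⊞⊞⊞⊞
∙∙⊛⊞∙⊛⊛⊞⊞⊞⊞
⊛⊛∘⊛∘⊛∙⊞⊞⊞⊞
∘∙⊞≋∘⊚∙⊞⊞⊞⊞
⊛∘≋⊛∙∘∘⊞⊞⊞⊞
??∘⊛≋⊛∙⊞⊞⊞⊞
???≋≋∘⊛⊞⊞⊞⊞
???????⊞⊞⊞⊞
???????⊞⊞⊞⊞

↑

???????⊞⊞⊞⊞
⊛∙∙∘∘∙∙⊞⊞⊞⊞
∘∘⊞∘∘∙∘⊞⊞⊞⊞
⊛∙∙∙∘⊞∘⊞⊞⊞⊞
∙∙⊛⊞∙⊛⊛⊞⊞⊞⊞
⊛⊛∘⊛∘⊚∙⊞⊞⊞⊞
∘∙⊞≋∘∙∙⊞⊞⊞⊞
⊛∘≋⊛∙∘∘⊞⊞⊞⊞
??∘⊛≋⊛∙⊞⊞⊞⊞
???≋≋∘⊛⊞⊞⊞⊞
???????⊞⊞⊞⊞

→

??????⊞⊞⊞⊞⊞
∙∙∘∘∙∙⊞⊞⊞⊞⊞
∘⊞∘∘∙∘⊞⊞⊞⊞⊞
∙∙∙∘⊞∘⊞⊞⊞⊞⊞
∙⊛⊞∙⊛⊛⊞⊞⊞⊞⊞
⊛∘⊛∘⊛⊚⊞⊞⊞⊞⊞
∙⊞≋∘∙∙⊞⊞⊞⊞⊞
∘≋⊛∙∘∘⊞⊞⊞⊞⊞
?∘⊛≋⊛∙⊞⊞⊞⊞⊞
??≋≋∘⊛⊞⊞⊞⊞⊞
??????⊞⊞⊞⊞⊞

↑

??????⊞⊞⊞⊞⊞
??????⊞⊞⊞⊞⊞
∙∙∘∘∙∙⊞⊞⊞⊞⊞
∘⊞∘∘∙∘⊞⊞⊞⊞⊞
∙∙∙∘⊞∘⊞⊞⊞⊞⊞
∙⊛⊞∙⊛⊚⊞⊞⊞⊞⊞
⊛∘⊛∘⊛∙⊞⊞⊞⊞⊞
∙⊞≋∘∙∙⊞⊞⊞⊞⊞
∘≋⊛∙∘∘⊞⊞⊞⊞⊞
?∘⊛≋⊛∙⊞⊞⊞⊞⊞
??≋≋∘⊛⊞⊞⊞⊞⊞

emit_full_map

⊛∙∙∘∘∙∙
∘∘⊞∘∘∙∘
⊛∙∙∙∘⊞∘
∙∙⊛⊞∙⊛⊚
⊛⊛∘⊛∘⊛∙
∘∙⊞≋∘∙∙
⊛∘≋⊛∙∘∘
??∘⊛≋⊛∙
???≋≋∘⊛


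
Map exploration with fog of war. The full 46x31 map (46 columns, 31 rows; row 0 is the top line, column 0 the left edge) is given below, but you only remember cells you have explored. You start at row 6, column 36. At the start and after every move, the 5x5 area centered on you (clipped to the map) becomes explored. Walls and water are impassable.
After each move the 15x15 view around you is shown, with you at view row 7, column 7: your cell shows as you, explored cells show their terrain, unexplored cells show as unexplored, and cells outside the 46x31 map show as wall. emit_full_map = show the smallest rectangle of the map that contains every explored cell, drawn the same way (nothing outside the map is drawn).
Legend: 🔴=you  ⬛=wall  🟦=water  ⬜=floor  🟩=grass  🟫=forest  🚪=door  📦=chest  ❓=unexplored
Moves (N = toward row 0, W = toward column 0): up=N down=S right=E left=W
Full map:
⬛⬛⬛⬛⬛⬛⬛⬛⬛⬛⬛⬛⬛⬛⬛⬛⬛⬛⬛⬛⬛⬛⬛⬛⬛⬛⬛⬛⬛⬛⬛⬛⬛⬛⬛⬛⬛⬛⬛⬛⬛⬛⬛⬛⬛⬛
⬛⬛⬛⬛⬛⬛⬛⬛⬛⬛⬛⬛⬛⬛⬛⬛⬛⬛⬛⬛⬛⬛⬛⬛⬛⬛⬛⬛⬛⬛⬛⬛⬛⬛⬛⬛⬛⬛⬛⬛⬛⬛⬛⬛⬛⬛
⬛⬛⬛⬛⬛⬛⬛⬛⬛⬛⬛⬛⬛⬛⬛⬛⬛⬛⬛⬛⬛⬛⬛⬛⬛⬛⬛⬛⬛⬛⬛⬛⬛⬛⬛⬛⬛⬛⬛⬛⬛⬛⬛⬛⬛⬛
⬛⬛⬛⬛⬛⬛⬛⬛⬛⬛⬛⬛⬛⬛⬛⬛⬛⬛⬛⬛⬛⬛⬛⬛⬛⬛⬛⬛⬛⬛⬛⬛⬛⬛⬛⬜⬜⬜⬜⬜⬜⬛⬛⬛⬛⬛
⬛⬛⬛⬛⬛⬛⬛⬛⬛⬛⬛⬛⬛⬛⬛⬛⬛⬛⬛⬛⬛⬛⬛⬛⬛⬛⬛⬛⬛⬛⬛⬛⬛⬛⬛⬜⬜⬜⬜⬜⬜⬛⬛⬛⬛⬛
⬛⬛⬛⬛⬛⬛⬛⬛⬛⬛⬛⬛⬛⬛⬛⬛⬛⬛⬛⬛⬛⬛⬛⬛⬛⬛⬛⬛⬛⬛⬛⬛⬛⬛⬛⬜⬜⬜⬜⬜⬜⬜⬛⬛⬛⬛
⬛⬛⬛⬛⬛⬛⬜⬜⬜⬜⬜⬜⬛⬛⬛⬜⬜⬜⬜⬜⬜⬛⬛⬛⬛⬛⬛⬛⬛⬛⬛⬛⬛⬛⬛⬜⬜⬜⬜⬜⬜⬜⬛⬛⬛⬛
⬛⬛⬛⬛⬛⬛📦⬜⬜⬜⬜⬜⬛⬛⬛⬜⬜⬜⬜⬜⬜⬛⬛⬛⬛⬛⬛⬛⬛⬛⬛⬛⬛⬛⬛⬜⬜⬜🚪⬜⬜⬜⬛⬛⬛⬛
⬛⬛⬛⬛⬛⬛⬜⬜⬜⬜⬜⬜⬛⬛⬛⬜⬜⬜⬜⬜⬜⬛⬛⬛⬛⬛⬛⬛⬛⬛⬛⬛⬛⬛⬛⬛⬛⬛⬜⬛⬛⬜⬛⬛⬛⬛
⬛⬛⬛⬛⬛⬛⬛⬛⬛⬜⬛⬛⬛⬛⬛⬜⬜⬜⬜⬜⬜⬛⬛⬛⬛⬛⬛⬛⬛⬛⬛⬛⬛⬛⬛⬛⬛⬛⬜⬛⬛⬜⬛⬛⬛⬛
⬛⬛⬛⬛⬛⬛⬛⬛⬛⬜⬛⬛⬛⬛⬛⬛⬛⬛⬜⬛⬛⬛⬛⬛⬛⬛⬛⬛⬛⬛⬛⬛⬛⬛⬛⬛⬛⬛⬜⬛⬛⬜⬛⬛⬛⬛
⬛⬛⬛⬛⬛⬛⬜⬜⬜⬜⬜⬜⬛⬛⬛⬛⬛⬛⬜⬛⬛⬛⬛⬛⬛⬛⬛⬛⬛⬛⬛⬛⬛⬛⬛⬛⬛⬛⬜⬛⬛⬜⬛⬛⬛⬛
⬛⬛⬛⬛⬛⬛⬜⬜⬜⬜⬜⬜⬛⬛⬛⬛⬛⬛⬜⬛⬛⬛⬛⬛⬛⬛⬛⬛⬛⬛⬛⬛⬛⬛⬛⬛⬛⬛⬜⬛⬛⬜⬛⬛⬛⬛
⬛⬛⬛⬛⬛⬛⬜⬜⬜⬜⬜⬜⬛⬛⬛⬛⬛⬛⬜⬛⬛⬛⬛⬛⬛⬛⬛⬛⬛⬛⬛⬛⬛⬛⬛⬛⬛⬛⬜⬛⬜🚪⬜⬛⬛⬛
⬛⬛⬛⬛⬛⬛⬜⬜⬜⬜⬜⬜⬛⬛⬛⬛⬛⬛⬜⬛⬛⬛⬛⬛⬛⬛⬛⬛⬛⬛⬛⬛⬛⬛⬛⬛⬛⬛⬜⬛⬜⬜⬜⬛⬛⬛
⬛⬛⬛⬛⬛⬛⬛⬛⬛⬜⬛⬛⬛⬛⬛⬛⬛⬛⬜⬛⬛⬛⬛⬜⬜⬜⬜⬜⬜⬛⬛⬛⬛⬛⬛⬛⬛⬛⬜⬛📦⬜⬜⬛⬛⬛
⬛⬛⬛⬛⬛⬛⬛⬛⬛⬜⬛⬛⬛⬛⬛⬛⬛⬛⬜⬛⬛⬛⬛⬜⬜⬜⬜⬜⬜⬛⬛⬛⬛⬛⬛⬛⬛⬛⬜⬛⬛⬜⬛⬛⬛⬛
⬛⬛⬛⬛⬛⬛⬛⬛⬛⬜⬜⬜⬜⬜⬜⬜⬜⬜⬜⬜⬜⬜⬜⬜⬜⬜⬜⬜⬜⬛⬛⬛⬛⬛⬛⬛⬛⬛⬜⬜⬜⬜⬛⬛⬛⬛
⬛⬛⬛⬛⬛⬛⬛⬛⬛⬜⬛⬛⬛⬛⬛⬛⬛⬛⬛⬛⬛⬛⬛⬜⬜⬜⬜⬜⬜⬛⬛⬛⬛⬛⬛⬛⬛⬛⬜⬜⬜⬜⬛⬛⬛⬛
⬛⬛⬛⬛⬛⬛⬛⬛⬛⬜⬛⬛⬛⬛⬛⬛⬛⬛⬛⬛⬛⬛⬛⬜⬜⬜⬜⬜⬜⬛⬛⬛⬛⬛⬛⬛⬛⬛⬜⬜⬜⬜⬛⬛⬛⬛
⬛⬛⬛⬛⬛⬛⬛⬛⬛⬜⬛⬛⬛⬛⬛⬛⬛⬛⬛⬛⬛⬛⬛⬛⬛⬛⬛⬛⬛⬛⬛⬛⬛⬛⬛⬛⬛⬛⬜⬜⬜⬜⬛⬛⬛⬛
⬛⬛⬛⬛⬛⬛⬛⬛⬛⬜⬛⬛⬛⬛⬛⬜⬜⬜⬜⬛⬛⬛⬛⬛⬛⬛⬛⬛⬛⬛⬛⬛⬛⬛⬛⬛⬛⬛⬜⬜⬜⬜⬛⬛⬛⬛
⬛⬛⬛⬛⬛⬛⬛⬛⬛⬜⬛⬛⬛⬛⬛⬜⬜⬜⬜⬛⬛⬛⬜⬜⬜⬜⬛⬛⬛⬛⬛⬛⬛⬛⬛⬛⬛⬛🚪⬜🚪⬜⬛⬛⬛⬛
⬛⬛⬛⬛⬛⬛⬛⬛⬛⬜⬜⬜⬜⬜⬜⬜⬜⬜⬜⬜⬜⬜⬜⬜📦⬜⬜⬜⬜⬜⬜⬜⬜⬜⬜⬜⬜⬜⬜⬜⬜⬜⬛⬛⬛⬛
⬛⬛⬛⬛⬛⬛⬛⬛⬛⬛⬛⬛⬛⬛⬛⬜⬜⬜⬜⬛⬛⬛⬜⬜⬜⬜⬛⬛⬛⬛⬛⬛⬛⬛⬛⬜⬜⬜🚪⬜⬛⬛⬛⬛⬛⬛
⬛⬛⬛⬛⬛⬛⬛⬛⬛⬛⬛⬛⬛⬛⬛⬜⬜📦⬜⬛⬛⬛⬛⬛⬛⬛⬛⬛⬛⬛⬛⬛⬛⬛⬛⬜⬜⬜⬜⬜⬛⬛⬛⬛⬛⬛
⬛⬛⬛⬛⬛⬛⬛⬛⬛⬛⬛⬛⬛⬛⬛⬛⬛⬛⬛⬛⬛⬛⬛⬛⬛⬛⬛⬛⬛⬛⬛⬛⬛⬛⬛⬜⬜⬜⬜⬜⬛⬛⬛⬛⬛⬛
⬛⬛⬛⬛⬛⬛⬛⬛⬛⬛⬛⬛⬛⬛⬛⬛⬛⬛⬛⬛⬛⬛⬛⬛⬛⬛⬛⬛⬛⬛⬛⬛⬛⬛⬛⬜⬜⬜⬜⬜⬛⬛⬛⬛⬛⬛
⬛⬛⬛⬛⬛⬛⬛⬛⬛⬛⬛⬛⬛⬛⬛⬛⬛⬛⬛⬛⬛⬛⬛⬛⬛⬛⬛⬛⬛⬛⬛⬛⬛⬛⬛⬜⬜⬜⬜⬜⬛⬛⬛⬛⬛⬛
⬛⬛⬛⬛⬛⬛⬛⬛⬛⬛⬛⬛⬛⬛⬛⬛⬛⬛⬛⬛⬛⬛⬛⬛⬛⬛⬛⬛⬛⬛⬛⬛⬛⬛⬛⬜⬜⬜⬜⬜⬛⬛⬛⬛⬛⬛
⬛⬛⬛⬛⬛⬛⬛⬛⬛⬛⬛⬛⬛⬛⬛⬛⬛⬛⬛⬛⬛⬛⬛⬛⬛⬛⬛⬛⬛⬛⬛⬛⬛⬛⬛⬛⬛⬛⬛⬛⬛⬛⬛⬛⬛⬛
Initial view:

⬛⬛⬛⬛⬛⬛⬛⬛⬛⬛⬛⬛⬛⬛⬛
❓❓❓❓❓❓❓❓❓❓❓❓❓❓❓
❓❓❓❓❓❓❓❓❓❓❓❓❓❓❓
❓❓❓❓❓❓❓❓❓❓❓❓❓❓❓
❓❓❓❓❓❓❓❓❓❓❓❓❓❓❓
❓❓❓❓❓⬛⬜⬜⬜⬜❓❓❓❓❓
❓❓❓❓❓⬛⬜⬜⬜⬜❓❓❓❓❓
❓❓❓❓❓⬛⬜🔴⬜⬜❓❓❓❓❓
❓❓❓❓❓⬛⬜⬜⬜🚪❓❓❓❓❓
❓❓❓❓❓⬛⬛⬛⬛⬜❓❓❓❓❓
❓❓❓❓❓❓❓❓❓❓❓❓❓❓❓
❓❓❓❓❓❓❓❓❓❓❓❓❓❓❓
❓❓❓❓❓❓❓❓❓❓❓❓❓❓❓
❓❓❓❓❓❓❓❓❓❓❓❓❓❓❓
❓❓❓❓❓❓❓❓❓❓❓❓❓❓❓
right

⬛⬛⬛⬛⬛⬛⬛⬛⬛⬛⬛⬛⬛⬛⬛
❓❓❓❓❓❓❓❓❓❓❓❓❓❓❓
❓❓❓❓❓❓❓❓❓❓❓❓❓❓❓
❓❓❓❓❓❓❓❓❓❓❓❓❓❓❓
❓❓❓❓❓❓❓❓❓❓❓❓❓❓❓
❓❓❓❓⬛⬜⬜⬜⬜⬜❓❓❓❓❓
❓❓❓❓⬛⬜⬜⬜⬜⬜❓❓❓❓❓
❓❓❓❓⬛⬜⬜🔴⬜⬜❓❓❓❓❓
❓❓❓❓⬛⬜⬜⬜🚪⬜❓❓❓❓❓
❓❓❓❓⬛⬛⬛⬛⬜⬛❓❓❓❓❓
❓❓❓❓❓❓❓❓❓❓❓❓❓❓❓
❓❓❓❓❓❓❓❓❓❓❓❓❓❓❓
❓❓❓❓❓❓❓❓❓❓❓❓❓❓❓
❓❓❓❓❓❓❓❓❓❓❓❓❓❓❓
❓❓❓❓❓❓❓❓❓❓❓❓❓❓❓

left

⬛⬛⬛⬛⬛⬛⬛⬛⬛⬛⬛⬛⬛⬛⬛
❓❓❓❓❓❓❓❓❓❓❓❓❓❓❓
❓❓❓❓❓❓❓❓❓❓❓❓❓❓❓
❓❓❓❓❓❓❓❓❓❓❓❓❓❓❓
❓❓❓❓❓❓❓❓❓❓❓❓❓❓❓
❓❓❓❓❓⬛⬜⬜⬜⬜⬜❓❓❓❓
❓❓❓❓❓⬛⬜⬜⬜⬜⬜❓❓❓❓
❓❓❓❓❓⬛⬜🔴⬜⬜⬜❓❓❓❓
❓❓❓❓❓⬛⬜⬜⬜🚪⬜❓❓❓❓
❓❓❓❓❓⬛⬛⬛⬛⬜⬛❓❓❓❓
❓❓❓❓❓❓❓❓❓❓❓❓❓❓❓
❓❓❓❓❓❓❓❓❓❓❓❓❓❓❓
❓❓❓❓❓❓❓❓❓❓❓❓❓❓❓
❓❓❓❓❓❓❓❓❓❓❓❓❓❓❓
❓❓❓❓❓❓❓❓❓❓❓❓❓❓❓

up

⬛⬛⬛⬛⬛⬛⬛⬛⬛⬛⬛⬛⬛⬛⬛
⬛⬛⬛⬛⬛⬛⬛⬛⬛⬛⬛⬛⬛⬛⬛
❓❓❓❓❓❓❓❓❓❓❓❓❓❓❓
❓❓❓❓❓❓❓❓❓❓❓❓❓❓❓
❓❓❓❓❓❓❓❓❓❓❓❓❓❓❓
❓❓❓❓❓⬛⬜⬜⬜⬜❓❓❓❓❓
❓❓❓❓❓⬛⬜⬜⬜⬜⬜❓❓❓❓
❓❓❓❓❓⬛⬜🔴⬜⬜⬜❓❓❓❓
❓❓❓❓❓⬛⬜⬜⬜⬜⬜❓❓❓❓
❓❓❓❓❓⬛⬜⬜⬜🚪⬜❓❓❓❓
❓❓❓❓❓⬛⬛⬛⬛⬜⬛❓❓❓❓
❓❓❓❓❓❓❓❓❓❓❓❓❓❓❓
❓❓❓❓❓❓❓❓❓❓❓❓❓❓❓
❓❓❓❓❓❓❓❓❓❓❓❓❓❓❓
❓❓❓❓❓❓❓❓❓❓❓❓❓❓❓

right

⬛⬛⬛⬛⬛⬛⬛⬛⬛⬛⬛⬛⬛⬛⬛
⬛⬛⬛⬛⬛⬛⬛⬛⬛⬛⬛⬛⬛⬛⬛
❓❓❓❓❓❓❓❓❓❓❓❓❓❓❓
❓❓❓❓❓❓❓❓❓❓❓❓❓❓❓
❓❓❓❓❓❓❓❓❓❓❓❓❓❓❓
❓❓❓❓⬛⬜⬜⬜⬜⬜❓❓❓❓❓
❓❓❓❓⬛⬜⬜⬜⬜⬜❓❓❓❓❓
❓❓❓❓⬛⬜⬜🔴⬜⬜❓❓❓❓❓
❓❓❓❓⬛⬜⬜⬜⬜⬜❓❓❓❓❓
❓❓❓❓⬛⬜⬜⬜🚪⬜❓❓❓❓❓
❓❓❓❓⬛⬛⬛⬛⬜⬛❓❓❓❓❓
❓❓❓❓❓❓❓❓❓❓❓❓❓❓❓
❓❓❓❓❓❓❓❓❓❓❓❓❓❓❓
❓❓❓❓❓❓❓❓❓❓❓❓❓❓❓
❓❓❓❓❓❓❓❓❓❓❓❓❓❓❓

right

⬛⬛⬛⬛⬛⬛⬛⬛⬛⬛⬛⬛⬛⬛⬛
⬛⬛⬛⬛⬛⬛⬛⬛⬛⬛⬛⬛⬛⬛⬛
❓❓❓❓❓❓❓❓❓❓❓❓❓❓❓
❓❓❓❓❓❓❓❓❓❓❓❓❓❓❓
❓❓❓❓❓❓❓❓❓❓❓❓❓❓❓
❓❓❓⬛⬜⬜⬜⬜⬜⬜❓❓❓❓❓
❓❓❓⬛⬜⬜⬜⬜⬜⬜❓❓❓❓❓
❓❓❓⬛⬜⬜⬜🔴⬜⬜❓❓❓❓❓
❓❓❓⬛⬜⬜⬜⬜⬜⬜❓❓❓❓❓
❓❓❓⬛⬜⬜⬜🚪⬜⬜❓❓❓❓❓
❓❓❓⬛⬛⬛⬛⬜⬛❓❓❓❓❓❓
❓❓❓❓❓❓❓❓❓❓❓❓❓❓❓
❓❓❓❓❓❓❓❓❓❓❓❓❓❓❓
❓❓❓❓❓❓❓❓❓❓❓❓❓❓❓
❓❓❓❓❓❓❓❓❓❓❓❓❓❓❓

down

⬛⬛⬛⬛⬛⬛⬛⬛⬛⬛⬛⬛⬛⬛⬛
❓❓❓❓❓❓❓❓❓❓❓❓❓❓❓
❓❓❓❓❓❓❓❓❓❓❓❓❓❓❓
❓❓❓❓❓❓❓❓❓❓❓❓❓❓❓
❓❓❓⬛⬜⬜⬜⬜⬜⬜❓❓❓❓❓
❓❓❓⬛⬜⬜⬜⬜⬜⬜❓❓❓❓❓
❓❓❓⬛⬜⬜⬜⬜⬜⬜❓❓❓❓❓
❓❓❓⬛⬜⬜⬜🔴⬜⬜❓❓❓❓❓
❓❓❓⬛⬜⬜⬜🚪⬜⬜❓❓❓❓❓
❓❓❓⬛⬛⬛⬛⬜⬛⬛❓❓❓❓❓
❓❓❓❓❓❓❓❓❓❓❓❓❓❓❓
❓❓❓❓❓❓❓❓❓❓❓❓❓❓❓
❓❓❓❓❓❓❓❓❓❓❓❓❓❓❓
❓❓❓❓❓❓❓❓❓❓❓❓❓❓❓
❓❓❓❓❓❓❓❓❓❓❓❓❓❓❓

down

❓❓❓❓❓❓❓❓❓❓❓❓❓❓❓
❓❓❓❓❓❓❓❓❓❓❓❓❓❓❓
❓❓❓❓❓❓❓❓❓❓❓❓❓❓❓
❓❓❓⬛⬜⬜⬜⬜⬜⬜❓❓❓❓❓
❓❓❓⬛⬜⬜⬜⬜⬜⬜❓❓❓❓❓
❓❓❓⬛⬜⬜⬜⬜⬜⬜❓❓❓❓❓
❓❓❓⬛⬜⬜⬜⬜⬜⬜❓❓❓❓❓
❓❓❓⬛⬜⬜⬜🔴⬜⬜❓❓❓❓❓
❓❓❓⬛⬛⬛⬛⬜⬛⬛❓❓❓❓❓
❓❓❓❓❓⬛⬛⬜⬛⬛❓❓❓❓❓
❓❓❓❓❓❓❓❓❓❓❓❓❓❓❓
❓❓❓❓❓❓❓❓❓❓❓❓❓❓❓
❓❓❓❓❓❓❓❓❓❓❓❓❓❓❓
❓❓❓❓❓❓❓❓❓❓❓❓❓❓❓
❓❓❓❓❓❓❓❓❓❓❓❓❓❓❓

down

❓❓❓❓❓❓❓❓❓❓❓❓❓❓❓
❓❓❓❓❓❓❓❓❓❓❓❓❓❓❓
❓❓❓⬛⬜⬜⬜⬜⬜⬜❓❓❓❓❓
❓❓❓⬛⬜⬜⬜⬜⬜⬜❓❓❓❓❓
❓❓❓⬛⬜⬜⬜⬜⬜⬜❓❓❓❓❓
❓❓❓⬛⬜⬜⬜⬜⬜⬜❓❓❓❓❓
❓❓❓⬛⬜⬜⬜🚪⬜⬜❓❓❓❓❓
❓❓❓⬛⬛⬛⬛🔴⬛⬛❓❓❓❓❓
❓❓❓❓❓⬛⬛⬜⬛⬛❓❓❓❓❓
❓❓❓❓❓⬛⬛⬜⬛⬛❓❓❓❓❓
❓❓❓❓❓❓❓❓❓❓❓❓❓❓❓
❓❓❓❓❓❓❓❓❓❓❓❓❓❓❓
❓❓❓❓❓❓❓❓❓❓❓❓❓❓❓
❓❓❓❓❓❓❓❓❓❓❓❓❓❓❓
❓❓❓❓❓❓❓❓❓❓❓❓❓❓❓

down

❓❓❓❓❓❓❓❓❓❓❓❓❓❓❓
❓❓❓⬛⬜⬜⬜⬜⬜⬜❓❓❓❓❓
❓❓❓⬛⬜⬜⬜⬜⬜⬜❓❓❓❓❓
❓❓❓⬛⬜⬜⬜⬜⬜⬜❓❓❓❓❓
❓❓❓⬛⬜⬜⬜⬜⬜⬜❓❓❓❓❓
❓❓❓⬛⬜⬜⬜🚪⬜⬜❓❓❓❓❓
❓❓❓⬛⬛⬛⬛⬜⬛⬛❓❓❓❓❓
❓❓❓❓❓⬛⬛🔴⬛⬛❓❓❓❓❓
❓❓❓❓❓⬛⬛⬜⬛⬛❓❓❓❓❓
❓❓❓❓❓⬛⬛⬜⬛⬛❓❓❓❓❓
❓❓❓❓❓❓❓❓❓❓❓❓❓❓❓
❓❓❓❓❓❓❓❓❓❓❓❓❓❓❓
❓❓❓❓❓❓❓❓❓❓❓❓❓❓❓
❓❓❓❓❓❓❓❓❓❓❓❓❓❓❓
❓❓❓❓❓❓❓❓❓❓❓❓❓❓❓

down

❓❓❓⬛⬜⬜⬜⬜⬜⬜❓❓❓❓❓
❓❓❓⬛⬜⬜⬜⬜⬜⬜❓❓❓❓❓
❓❓❓⬛⬜⬜⬜⬜⬜⬜❓❓❓❓❓
❓❓❓⬛⬜⬜⬜⬜⬜⬜❓❓❓❓❓
❓❓❓⬛⬜⬜⬜🚪⬜⬜❓❓❓❓❓
❓❓❓⬛⬛⬛⬛⬜⬛⬛❓❓❓❓❓
❓❓❓❓❓⬛⬛⬜⬛⬛❓❓❓❓❓
❓❓❓❓❓⬛⬛🔴⬛⬛❓❓❓❓❓
❓❓❓❓❓⬛⬛⬜⬛⬛❓❓❓❓❓
❓❓❓❓❓⬛⬛⬜⬛⬛❓❓❓❓❓
❓❓❓❓❓❓❓❓❓❓❓❓❓❓❓
❓❓❓❓❓❓❓❓❓❓❓❓❓❓❓
❓❓❓❓❓❓❓❓❓❓❓❓❓❓❓
❓❓❓❓❓❓❓❓❓❓❓❓❓❓❓
❓❓❓❓❓❓❓❓❓❓❓❓❓❓❓

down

❓❓❓⬛⬜⬜⬜⬜⬜⬜❓❓❓❓❓
❓❓❓⬛⬜⬜⬜⬜⬜⬜❓❓❓❓❓
❓❓❓⬛⬜⬜⬜⬜⬜⬜❓❓❓❓❓
❓❓❓⬛⬜⬜⬜🚪⬜⬜❓❓❓❓❓
❓❓❓⬛⬛⬛⬛⬜⬛⬛❓❓❓❓❓
❓❓❓❓❓⬛⬛⬜⬛⬛❓❓❓❓❓
❓❓❓❓❓⬛⬛⬜⬛⬛❓❓❓❓❓
❓❓❓❓❓⬛⬛🔴⬛⬛❓❓❓❓❓
❓❓❓❓❓⬛⬛⬜⬛⬛❓❓❓❓❓
❓❓❓❓❓⬛⬛⬜⬛⬜❓❓❓❓❓
❓❓❓❓❓❓❓❓❓❓❓❓❓❓❓
❓❓❓❓❓❓❓❓❓❓❓❓❓❓❓
❓❓❓❓❓❓❓❓❓❓❓❓❓❓❓
❓❓❓❓❓❓❓❓❓❓❓❓❓❓❓
❓❓❓❓❓❓❓❓❓❓❓❓❓❓❓

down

❓❓❓⬛⬜⬜⬜⬜⬜⬜❓❓❓❓❓
❓❓❓⬛⬜⬜⬜⬜⬜⬜❓❓❓❓❓
❓❓❓⬛⬜⬜⬜🚪⬜⬜❓❓❓❓❓
❓❓❓⬛⬛⬛⬛⬜⬛⬛❓❓❓❓❓
❓❓❓❓❓⬛⬛⬜⬛⬛❓❓❓❓❓
❓❓❓❓❓⬛⬛⬜⬛⬛❓❓❓❓❓
❓❓❓❓❓⬛⬛⬜⬛⬛❓❓❓❓❓
❓❓❓❓❓⬛⬛🔴⬛⬛❓❓❓❓❓
❓❓❓❓❓⬛⬛⬜⬛⬜❓❓❓❓❓
❓❓❓❓❓⬛⬛⬜⬛⬜❓❓❓❓❓
❓❓❓❓❓❓❓❓❓❓❓❓❓❓❓
❓❓❓❓❓❓❓❓❓❓❓❓❓❓❓
❓❓❓❓❓❓❓❓❓❓❓❓❓❓❓
❓❓❓❓❓❓❓❓❓❓❓❓❓❓❓
❓❓❓❓❓❓❓❓❓❓❓❓❓❓❓

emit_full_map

⬛⬜⬜⬜⬜⬜⬜
⬛⬜⬜⬜⬜⬜⬜
⬛⬜⬜⬜⬜⬜⬜
⬛⬜⬜⬜⬜⬜⬜
⬛⬜⬜⬜🚪⬜⬜
⬛⬛⬛⬛⬜⬛⬛
❓❓⬛⬛⬜⬛⬛
❓❓⬛⬛⬜⬛⬛
❓❓⬛⬛⬜⬛⬛
❓❓⬛⬛🔴⬛⬛
❓❓⬛⬛⬜⬛⬜
❓❓⬛⬛⬜⬛⬜

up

❓❓❓⬛⬜⬜⬜⬜⬜⬜❓❓❓❓❓
❓❓❓⬛⬜⬜⬜⬜⬜⬜❓❓❓❓❓
❓❓❓⬛⬜⬜⬜⬜⬜⬜❓❓❓❓❓
❓❓❓⬛⬜⬜⬜🚪⬜⬜❓❓❓❓❓
❓❓❓⬛⬛⬛⬛⬜⬛⬛❓❓❓❓❓
❓❓❓❓❓⬛⬛⬜⬛⬛❓❓❓❓❓
❓❓❓❓❓⬛⬛⬜⬛⬛❓❓❓❓❓
❓❓❓❓❓⬛⬛🔴⬛⬛❓❓❓❓❓
❓❓❓❓❓⬛⬛⬜⬛⬛❓❓❓❓❓
❓❓❓❓❓⬛⬛⬜⬛⬜❓❓❓❓❓
❓❓❓❓❓⬛⬛⬜⬛⬜❓❓❓❓❓
❓❓❓❓❓❓❓❓❓❓❓❓❓❓❓
❓❓❓❓❓❓❓❓❓❓❓❓❓❓❓
❓❓❓❓❓❓❓❓❓❓❓❓❓❓❓
❓❓❓❓❓❓❓❓❓❓❓❓❓❓❓

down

❓❓❓⬛⬜⬜⬜⬜⬜⬜❓❓❓❓❓
❓❓❓⬛⬜⬜⬜⬜⬜⬜❓❓❓❓❓
❓❓❓⬛⬜⬜⬜🚪⬜⬜❓❓❓❓❓
❓❓❓⬛⬛⬛⬛⬜⬛⬛❓❓❓❓❓
❓❓❓❓❓⬛⬛⬜⬛⬛❓❓❓❓❓
❓❓❓❓❓⬛⬛⬜⬛⬛❓❓❓❓❓
❓❓❓❓❓⬛⬛⬜⬛⬛❓❓❓❓❓
❓❓❓❓❓⬛⬛🔴⬛⬛❓❓❓❓❓
❓❓❓❓❓⬛⬛⬜⬛⬜❓❓❓❓❓
❓❓❓❓❓⬛⬛⬜⬛⬜❓❓❓❓❓
❓❓❓❓❓❓❓❓❓❓❓❓❓❓❓
❓❓❓❓❓❓❓❓❓❓❓❓❓❓❓
❓❓❓❓❓❓❓❓❓❓❓❓❓❓❓
❓❓❓❓❓❓❓❓❓❓❓❓❓❓❓
❓❓❓❓❓❓❓❓❓❓❓❓❓❓❓

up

❓❓❓⬛⬜⬜⬜⬜⬜⬜❓❓❓❓❓
❓❓❓⬛⬜⬜⬜⬜⬜⬜❓❓❓❓❓
❓❓❓⬛⬜⬜⬜⬜⬜⬜❓❓❓❓❓
❓❓❓⬛⬜⬜⬜🚪⬜⬜❓❓❓❓❓
❓❓❓⬛⬛⬛⬛⬜⬛⬛❓❓❓❓❓
❓❓❓❓❓⬛⬛⬜⬛⬛❓❓❓❓❓
❓❓❓❓❓⬛⬛⬜⬛⬛❓❓❓❓❓
❓❓❓❓❓⬛⬛🔴⬛⬛❓❓❓❓❓
❓❓❓❓❓⬛⬛⬜⬛⬛❓❓❓❓❓
❓❓❓❓❓⬛⬛⬜⬛⬜❓❓❓❓❓
❓❓❓❓❓⬛⬛⬜⬛⬜❓❓❓❓❓
❓❓❓❓❓❓❓❓❓❓❓❓❓❓❓
❓❓❓❓❓❓❓❓❓❓❓❓❓❓❓
❓❓❓❓❓❓❓❓❓❓❓❓❓❓❓
❓❓❓❓❓❓❓❓❓❓❓❓❓❓❓

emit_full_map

⬛⬜⬜⬜⬜⬜⬜
⬛⬜⬜⬜⬜⬜⬜
⬛⬜⬜⬜⬜⬜⬜
⬛⬜⬜⬜⬜⬜⬜
⬛⬜⬜⬜🚪⬜⬜
⬛⬛⬛⬛⬜⬛⬛
❓❓⬛⬛⬜⬛⬛
❓❓⬛⬛⬜⬛⬛
❓❓⬛⬛🔴⬛⬛
❓❓⬛⬛⬜⬛⬛
❓❓⬛⬛⬜⬛⬜
❓❓⬛⬛⬜⬛⬜


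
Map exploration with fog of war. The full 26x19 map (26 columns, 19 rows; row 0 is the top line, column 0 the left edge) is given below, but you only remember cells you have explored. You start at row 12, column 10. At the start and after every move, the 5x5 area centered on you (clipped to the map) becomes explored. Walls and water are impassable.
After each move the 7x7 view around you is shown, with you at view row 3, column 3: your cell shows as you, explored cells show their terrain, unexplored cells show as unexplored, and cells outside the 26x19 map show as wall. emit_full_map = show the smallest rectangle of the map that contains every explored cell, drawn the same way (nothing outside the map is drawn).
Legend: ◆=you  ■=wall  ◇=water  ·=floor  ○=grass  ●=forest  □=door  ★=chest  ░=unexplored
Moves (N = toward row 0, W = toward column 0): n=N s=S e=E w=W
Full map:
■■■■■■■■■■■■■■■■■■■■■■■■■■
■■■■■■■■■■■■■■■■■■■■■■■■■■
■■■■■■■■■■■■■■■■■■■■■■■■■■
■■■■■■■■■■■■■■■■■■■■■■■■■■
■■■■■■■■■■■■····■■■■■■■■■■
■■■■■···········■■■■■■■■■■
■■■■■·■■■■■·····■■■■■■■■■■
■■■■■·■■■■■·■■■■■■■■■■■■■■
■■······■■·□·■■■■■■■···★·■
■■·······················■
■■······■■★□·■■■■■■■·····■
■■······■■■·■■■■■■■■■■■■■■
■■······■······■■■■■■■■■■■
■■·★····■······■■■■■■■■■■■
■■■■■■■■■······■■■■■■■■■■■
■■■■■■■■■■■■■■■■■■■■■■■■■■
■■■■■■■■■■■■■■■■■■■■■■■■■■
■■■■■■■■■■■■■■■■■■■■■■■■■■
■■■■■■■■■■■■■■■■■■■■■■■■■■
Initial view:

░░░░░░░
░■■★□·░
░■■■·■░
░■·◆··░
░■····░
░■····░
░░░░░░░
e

░░░░░░░
■■★□·■░
■■■·■■░
■··◆··░
■·····░
■·····░
░░░░░░░

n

░░░░░░░
░·····░
■■★□·■░
■■■◆■■░
■·····░
■·····░
■·····░

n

░░░░░░░
░■·□·■░
░·····░
■■★◆·■░
■■■·■■░
■·····░
■·····░

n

░░░░░░░
░■■·■■░
░■·□·■░
░··◆··░
■■★□·■░
■■■·■■░
■·····░

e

░░░░░░░
■■·■■■░
■·□·■■░
···◆··░
■★□·■■░
■■·■■■░
·····░░

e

░░░░░░░
■·■■■■░
·□·■■■░
···◆··░
★□·■■■░
■·■■■■░
····░░░

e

░░░░░░░
·■■■■■░
□·■■■■░
···◆··░
□·■■■■░
·■■■■■░
···░░░░

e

░░░░░░░
■■■■■■░
·■■■■■░
···◆··░
·■■■■■░
■■■■■■░
··░░░░░

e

░░░░░░░
■■■■■■░
■■■■■■░
···◆··░
■■■■■■░
■■■■■■░
·░░░░░░

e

░░░░░░░
■■■■■■░
■■■■■■░
···◆··░
■■■■■■░
■■■■■■░
░░░░░░░

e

░░░░░░░
■■■■■■░
■■■■■·░
···◆··░
■■■■■·░
■■■■■■░
░░░░░░░

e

░░░░░░░
■■■■■■░
■■■■··░
···◆··░
■■■■··░
■■■■■■░
░░░░░░░

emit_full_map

░■■·■■■■■■■■■■
░■·□·■■■■■■■··
░··········◆··
■■★□·■■■■■■■··
■■■·■■■■■■■■■■
■·····░░░░░░░░
■·····░░░░░░░░
■·····░░░░░░░░

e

░░░░░░░
■■■■■■░
■■■···░
···◆··░
■■■···░
■■■■■■░
░░░░░░░

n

░░░░░░░
░■■■■■░
■■■■■■░
■■■◆··░
······░
■■■···░
■■■■■■░

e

░░░░░░░
■■■■■■░
■■■■■■░
■■·◆·★░
······░
■■····░
■■■■■░░

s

■■■■■■░
■■■■■■░
■■···★░
···◆··░
■■····░
■■■■■■░
░░░░░░░

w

░■■■■■■
■■■■■■■
■■■···★
···◆···
■■■····
■■■■■■■
░░░░░░░

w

░░■■■■■
■■■■■■■
■■■■···
···◆···
■■■■···
■■■■■■■
░░░░░░░

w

░░░■■■■
■■■■■■■
■■■■■··
···◆···
■■■■■··
■■■■■■■
░░░░░░░

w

░░░░■■■
■■■■■■■
■■■■■■·
···◆···
■■■■■■·
■■■■■■■
░░░░░░░

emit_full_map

░░░░░░░░░░■■■■■■
░■■·■■■■■■■■■■■■
░■·□·■■■■■■■···★
░········◆······
■■★□·■■■■■■■····
■■■·■■■■■■■■■■■■
■·····░░░░░░░░░░
■·····░░░░░░░░░░
■·····░░░░░░░░░░
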